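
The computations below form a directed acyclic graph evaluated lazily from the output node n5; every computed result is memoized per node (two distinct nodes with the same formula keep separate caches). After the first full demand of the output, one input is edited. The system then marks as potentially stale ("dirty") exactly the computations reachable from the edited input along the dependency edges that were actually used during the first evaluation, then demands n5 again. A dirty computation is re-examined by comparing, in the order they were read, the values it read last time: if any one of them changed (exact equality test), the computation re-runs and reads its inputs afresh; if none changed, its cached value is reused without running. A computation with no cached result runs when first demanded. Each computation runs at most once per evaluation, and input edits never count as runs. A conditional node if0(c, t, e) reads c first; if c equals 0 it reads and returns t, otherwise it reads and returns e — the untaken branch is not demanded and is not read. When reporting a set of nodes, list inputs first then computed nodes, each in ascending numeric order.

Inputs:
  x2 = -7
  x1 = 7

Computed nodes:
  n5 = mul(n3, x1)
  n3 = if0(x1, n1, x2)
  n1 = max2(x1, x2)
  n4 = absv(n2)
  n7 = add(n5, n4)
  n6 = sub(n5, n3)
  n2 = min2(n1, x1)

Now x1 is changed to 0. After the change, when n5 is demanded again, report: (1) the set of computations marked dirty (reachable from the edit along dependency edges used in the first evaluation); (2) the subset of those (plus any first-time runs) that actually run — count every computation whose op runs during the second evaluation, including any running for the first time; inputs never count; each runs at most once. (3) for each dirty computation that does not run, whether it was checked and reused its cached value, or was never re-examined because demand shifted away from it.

First demand of the output computes:
  n3 = if0(x1=7 -> else branch x2) = -7
  n5 = mul(-7, 7) = -49

After the edit, cleaning proceeds:
  n1: had never run; runs now, result 0.
  n3: a read changed (x1 7->0) — executes, giving 0.
  n5: a read changed (n3 -7->0; x1 7->0) — executes, giving 0.

Note the branch switch — n1 had no cache and runs now for the first time.

The edit dirties: n3, n5.
3 computations run: n1, n3, n5.
No dirty computation escaped a run.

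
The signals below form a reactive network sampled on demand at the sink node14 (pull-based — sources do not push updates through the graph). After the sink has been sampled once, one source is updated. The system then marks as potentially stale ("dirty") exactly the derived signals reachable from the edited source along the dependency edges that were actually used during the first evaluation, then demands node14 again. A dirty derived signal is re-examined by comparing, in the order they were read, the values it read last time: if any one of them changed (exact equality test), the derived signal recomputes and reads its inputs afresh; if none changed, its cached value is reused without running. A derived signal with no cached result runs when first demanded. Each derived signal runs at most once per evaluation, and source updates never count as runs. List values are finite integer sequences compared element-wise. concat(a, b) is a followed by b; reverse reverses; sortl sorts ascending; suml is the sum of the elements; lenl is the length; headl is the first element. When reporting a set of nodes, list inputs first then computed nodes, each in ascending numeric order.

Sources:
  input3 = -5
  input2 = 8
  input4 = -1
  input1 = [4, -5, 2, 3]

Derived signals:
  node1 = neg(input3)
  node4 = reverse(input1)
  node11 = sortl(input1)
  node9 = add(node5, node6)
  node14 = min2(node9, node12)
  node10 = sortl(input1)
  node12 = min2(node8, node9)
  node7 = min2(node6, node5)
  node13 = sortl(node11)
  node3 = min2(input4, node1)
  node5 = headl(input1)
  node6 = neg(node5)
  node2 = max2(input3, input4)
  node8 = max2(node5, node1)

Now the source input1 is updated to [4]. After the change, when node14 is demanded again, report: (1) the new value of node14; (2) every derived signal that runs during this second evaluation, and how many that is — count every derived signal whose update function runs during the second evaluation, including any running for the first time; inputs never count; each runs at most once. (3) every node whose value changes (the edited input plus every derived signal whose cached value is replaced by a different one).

Initial pass — values computed on the first demand:
  node1 = neg(-5) = 5
  node5 = headl([4, -5, 2, 3]) = 4
  node6 = neg(4) = -4
  node8 = max2(4, 5) = 5
  node9 = add(4, -4) = 0
  node12 = min2(5, 0) = 0
  node14 = min2(0, 0) = 0

Second demand — change propagation:
  node5: re-runs because input1 [4, -5, 2, 3]->[4]; new result 4 (unchanged).
  node6: re-examined; everything it read last time is the same (node5 unchanged) — cache -4 kept, no run.
  node8: re-examined; everything it read last time is the same (node5 unchanged, node1 unchanged) — cache 5 kept, no run.
  node9: re-examined; everything it read last time is the same (node5 unchanged, node6 unchanged) — cache 0 kept, no run.
  node12: re-examined; everything it read last time is the same (node8 unchanged, node9 unchanged) — cache 0 kept, no run.
  node14: re-examined; everything it read last time is the same (node9 unchanged, node12 unchanged) — cache 0 kept, no run.

The important point: node5 recomputes to an identical value, and the output ends up unchanged.

node14 now evaluates to 0.
Run set: node5 (1 run).
Changed values: input1.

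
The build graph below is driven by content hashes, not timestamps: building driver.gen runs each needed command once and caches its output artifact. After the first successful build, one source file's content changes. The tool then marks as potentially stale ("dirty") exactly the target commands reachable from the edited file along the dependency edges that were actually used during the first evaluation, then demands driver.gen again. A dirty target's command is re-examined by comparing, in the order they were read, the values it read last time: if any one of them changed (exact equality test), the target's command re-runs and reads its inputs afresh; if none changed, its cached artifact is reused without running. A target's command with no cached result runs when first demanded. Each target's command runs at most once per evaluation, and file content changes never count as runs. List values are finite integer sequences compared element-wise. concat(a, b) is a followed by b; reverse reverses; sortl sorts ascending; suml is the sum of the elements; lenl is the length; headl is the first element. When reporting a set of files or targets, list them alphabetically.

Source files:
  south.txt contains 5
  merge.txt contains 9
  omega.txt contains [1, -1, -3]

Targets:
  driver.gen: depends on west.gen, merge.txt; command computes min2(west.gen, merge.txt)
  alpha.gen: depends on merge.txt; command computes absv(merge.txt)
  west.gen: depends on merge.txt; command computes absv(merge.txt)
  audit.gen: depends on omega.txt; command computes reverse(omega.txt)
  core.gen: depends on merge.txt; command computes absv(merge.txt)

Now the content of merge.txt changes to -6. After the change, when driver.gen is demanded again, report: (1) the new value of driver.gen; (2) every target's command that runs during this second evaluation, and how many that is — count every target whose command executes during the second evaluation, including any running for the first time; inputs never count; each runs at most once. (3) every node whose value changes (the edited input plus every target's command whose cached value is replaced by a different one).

Initial pass — values computed on the first demand:
  west.gen = absv(9) = 9
  driver.gen = min2(9, 9) = 9

Second demand — change propagation:
  west.gen: re-runs because merge.txt 9->-6; new result 6.
  driver.gen: re-runs because west.gen 9->6; merge.txt 9->-6; new result -6.

driver.gen now evaluates to -6.
Run set: driver.gen, west.gen (2 run).
Changed values: driver.gen, merge.txt, west.gen.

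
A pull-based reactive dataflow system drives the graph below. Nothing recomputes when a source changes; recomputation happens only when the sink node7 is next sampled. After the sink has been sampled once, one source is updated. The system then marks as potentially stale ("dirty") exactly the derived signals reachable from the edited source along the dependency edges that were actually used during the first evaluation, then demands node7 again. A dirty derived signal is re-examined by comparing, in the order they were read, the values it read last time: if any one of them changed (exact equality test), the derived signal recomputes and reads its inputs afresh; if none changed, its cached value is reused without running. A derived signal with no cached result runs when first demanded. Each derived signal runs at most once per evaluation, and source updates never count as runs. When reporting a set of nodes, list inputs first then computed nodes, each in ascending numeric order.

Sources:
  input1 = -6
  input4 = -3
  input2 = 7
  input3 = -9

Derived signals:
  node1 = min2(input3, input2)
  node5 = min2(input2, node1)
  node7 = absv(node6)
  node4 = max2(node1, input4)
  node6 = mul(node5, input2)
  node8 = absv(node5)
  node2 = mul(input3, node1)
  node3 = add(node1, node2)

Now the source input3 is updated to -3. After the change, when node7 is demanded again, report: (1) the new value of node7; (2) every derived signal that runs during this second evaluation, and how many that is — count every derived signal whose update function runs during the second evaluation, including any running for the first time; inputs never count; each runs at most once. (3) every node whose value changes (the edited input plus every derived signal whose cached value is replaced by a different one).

First evaluation (everything demanded from the output):
  node1 = min2(-9, 7) = -9
  node5 = min2(7, -9) = -9
  node6 = mul(-9, 7) = -63
  node7 = absv(-63) = 63

Propagation after the edit:
  node1: runs — input3 -9->-3; result -3.
  node5: runs — node1 -9->-3; result -3.
  node6: runs — node5 -9->-3; result -21.
  node7: runs — node6 -63->-21; result 21.

New value of node7: 21.
Derived signals that run: node1, node5, node6, node7 — 4 in total.
Values that change: input3, node1, node5, node6, node7.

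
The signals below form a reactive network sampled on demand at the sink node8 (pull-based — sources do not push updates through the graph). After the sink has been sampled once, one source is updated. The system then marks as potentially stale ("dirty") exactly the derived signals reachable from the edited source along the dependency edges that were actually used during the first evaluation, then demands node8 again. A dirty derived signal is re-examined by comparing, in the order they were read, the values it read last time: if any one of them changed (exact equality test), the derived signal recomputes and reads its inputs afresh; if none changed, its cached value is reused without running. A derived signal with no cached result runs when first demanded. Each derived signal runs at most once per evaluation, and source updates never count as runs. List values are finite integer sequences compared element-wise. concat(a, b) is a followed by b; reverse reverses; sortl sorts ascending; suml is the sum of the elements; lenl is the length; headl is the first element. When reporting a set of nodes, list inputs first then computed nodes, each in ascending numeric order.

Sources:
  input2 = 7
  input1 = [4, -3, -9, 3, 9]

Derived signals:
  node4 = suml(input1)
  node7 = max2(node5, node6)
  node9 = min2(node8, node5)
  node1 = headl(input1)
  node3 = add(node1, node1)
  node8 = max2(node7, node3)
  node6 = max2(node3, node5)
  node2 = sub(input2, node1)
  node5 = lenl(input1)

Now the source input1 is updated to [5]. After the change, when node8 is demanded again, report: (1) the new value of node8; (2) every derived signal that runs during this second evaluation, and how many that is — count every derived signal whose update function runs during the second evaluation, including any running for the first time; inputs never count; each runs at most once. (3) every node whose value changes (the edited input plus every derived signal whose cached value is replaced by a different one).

Initial pass — values computed on the first demand:
  node1 = headl([4, -3, -9, 3, 9]) = 4
  node3 = add(4, 4) = 8
  node5 = lenl([4, -3, -9, 3, 9]) = 5
  node6 = max2(8, 5) = 8
  node7 = max2(5, 8) = 8
  node8 = max2(8, 8) = 8

Second demand — change propagation:
  node1: re-runs because input1 [4, -3, -9, 3, 9]->[5]; new result 5.
  node3: re-runs because node1 4->5; node1 4->5; new result 10.
  node5: re-runs because input1 [4, -3, -9, 3, 9]->[5]; new result 1.
  node6: re-runs because node3 8->10; node5 5->1; new result 10.
  node7: re-runs because node5 5->1; node6 8->10; new result 10.
  node8: re-runs because node7 8->10; node3 8->10; new result 10.

node8 now evaluates to 10.
Run set: node1, node3, node5, node6, node7, node8 (6 run).
Changed values: input1, node1, node3, node5, node6, node7, node8.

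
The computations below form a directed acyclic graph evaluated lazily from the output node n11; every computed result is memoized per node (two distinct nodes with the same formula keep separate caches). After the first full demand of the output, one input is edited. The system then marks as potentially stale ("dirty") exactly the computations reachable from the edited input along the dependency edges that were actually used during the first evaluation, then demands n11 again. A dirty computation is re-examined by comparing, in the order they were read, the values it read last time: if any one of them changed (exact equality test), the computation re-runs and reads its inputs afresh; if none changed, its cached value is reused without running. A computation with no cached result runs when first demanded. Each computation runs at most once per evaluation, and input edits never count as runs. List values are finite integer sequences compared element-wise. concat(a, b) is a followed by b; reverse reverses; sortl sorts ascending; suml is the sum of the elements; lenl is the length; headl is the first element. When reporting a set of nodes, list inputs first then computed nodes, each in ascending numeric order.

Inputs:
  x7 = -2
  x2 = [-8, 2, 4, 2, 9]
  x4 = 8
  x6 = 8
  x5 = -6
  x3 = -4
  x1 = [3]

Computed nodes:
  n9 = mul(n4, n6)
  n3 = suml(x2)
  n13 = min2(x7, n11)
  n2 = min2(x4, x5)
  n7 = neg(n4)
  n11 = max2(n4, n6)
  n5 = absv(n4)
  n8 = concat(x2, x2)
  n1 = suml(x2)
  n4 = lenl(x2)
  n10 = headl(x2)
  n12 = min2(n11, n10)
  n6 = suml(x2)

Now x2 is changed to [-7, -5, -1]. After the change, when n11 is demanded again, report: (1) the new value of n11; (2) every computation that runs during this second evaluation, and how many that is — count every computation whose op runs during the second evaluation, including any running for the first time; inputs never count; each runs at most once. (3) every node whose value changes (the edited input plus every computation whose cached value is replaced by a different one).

First demand of the output computes:
  n4 = lenl([-8, 2, 4, 2, 9]) = 5
  n6 = suml([-8, 2, 4, 2, 9]) = 9
  n11 = max2(5, 9) = 9

After the edit, cleaning proceeds:
  n4: a read changed (x2 [-8, 2, 4, 2, 9]->[-7, -5, -1]) — executes, giving 3.
  n6: a read changed (x2 [-8, 2, 4, 2, 9]->[-7, -5, -1]) — executes, giving -13.
  n11: a read changed (n4 5->3; n6 9->-13) — executes, giving 3.

Demanding n11 again yields 3.
3 computations run: n4, n6, n11.
The nodes whose values change: x2, n4, n6, n11.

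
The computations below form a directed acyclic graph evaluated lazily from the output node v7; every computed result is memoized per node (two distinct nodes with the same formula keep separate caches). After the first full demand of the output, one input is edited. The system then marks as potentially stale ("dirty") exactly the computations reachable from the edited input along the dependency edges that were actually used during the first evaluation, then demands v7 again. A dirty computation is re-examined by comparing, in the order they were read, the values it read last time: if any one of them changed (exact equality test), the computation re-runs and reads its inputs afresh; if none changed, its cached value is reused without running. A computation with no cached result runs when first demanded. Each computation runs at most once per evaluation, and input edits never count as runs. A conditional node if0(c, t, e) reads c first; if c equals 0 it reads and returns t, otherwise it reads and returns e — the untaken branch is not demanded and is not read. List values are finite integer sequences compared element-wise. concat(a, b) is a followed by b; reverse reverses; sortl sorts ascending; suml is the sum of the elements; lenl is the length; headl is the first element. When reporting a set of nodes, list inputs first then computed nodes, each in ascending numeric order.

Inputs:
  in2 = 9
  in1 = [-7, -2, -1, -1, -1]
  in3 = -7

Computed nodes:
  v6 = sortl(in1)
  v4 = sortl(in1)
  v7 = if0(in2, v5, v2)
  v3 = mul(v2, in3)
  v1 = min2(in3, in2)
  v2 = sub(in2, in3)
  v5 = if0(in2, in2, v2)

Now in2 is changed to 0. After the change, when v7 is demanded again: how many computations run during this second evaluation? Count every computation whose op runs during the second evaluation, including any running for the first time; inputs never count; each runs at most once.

First demand of the output computes:
  v2 = sub(9, -7) = 16
  v7 = if0(in2=9 -> else branch v2) = 16

After the edit, cleaning proceeds:
  v2: stays stale; no demand reaches it after the flip.
  v5: had never run; runs now, result 0.
  v7: a read changed (in2 9->0) — executes, giving 0.

Note the branch switch — demand abandons v2, which is never re-examined.

2 computations run: v5, v7.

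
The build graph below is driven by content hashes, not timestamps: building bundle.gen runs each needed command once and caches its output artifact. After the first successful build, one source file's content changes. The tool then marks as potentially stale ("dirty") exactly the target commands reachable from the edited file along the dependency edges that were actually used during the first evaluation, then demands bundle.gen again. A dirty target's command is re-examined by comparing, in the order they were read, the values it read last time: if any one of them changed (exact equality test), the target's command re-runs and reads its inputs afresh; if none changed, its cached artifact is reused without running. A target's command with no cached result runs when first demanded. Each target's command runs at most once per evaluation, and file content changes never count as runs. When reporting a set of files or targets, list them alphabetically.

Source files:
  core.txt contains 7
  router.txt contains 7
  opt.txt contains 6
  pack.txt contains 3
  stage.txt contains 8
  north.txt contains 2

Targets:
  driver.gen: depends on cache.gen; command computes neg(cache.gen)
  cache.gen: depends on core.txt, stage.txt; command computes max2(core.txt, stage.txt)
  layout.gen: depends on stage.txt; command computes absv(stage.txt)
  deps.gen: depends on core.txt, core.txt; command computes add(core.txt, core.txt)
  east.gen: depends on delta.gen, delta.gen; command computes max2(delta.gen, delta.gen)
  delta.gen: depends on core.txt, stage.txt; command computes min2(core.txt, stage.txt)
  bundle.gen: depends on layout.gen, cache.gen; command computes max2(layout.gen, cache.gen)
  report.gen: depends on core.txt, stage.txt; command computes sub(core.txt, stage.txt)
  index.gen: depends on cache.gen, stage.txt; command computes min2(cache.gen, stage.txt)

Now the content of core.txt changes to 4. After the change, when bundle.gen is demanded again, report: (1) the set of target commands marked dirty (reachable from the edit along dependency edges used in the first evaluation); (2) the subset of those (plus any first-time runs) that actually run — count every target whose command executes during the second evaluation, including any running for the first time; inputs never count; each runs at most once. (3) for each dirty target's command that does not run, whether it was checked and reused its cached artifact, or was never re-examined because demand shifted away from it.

Dirty set: bundle.gen, cache.gen.
Run set: cache.gen (1 run).
Re-examined without running (cache reused): bundle.gen.
The important point: cache.gen recomputes to an identical value, and the output ends up unchanged.

Initial pass — values computed on the first demand:
  cache.gen = max2(7, 8) = 8
  layout.gen = absv(8) = 8
  bundle.gen = max2(8, 8) = 8

Second demand — change propagation:
  cache.gen: re-runs because core.txt 7->4; new result 8 (unchanged).
  bundle.gen: re-examined; everything it read last time is the same (layout.gen unchanged, cache.gen unchanged) — cache 8 kept, no run.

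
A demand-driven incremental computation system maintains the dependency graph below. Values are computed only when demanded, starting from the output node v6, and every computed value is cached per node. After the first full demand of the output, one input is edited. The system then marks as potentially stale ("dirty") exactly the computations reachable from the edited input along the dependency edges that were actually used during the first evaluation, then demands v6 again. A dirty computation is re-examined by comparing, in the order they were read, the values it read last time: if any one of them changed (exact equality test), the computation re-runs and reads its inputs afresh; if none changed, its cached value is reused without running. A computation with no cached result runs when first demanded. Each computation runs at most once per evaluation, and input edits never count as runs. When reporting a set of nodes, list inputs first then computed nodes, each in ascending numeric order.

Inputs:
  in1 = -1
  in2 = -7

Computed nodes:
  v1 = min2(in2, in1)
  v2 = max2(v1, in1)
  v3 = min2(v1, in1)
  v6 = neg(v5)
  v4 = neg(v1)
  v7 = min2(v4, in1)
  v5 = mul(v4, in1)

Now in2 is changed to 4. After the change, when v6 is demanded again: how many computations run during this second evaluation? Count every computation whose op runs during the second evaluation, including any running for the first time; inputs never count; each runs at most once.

Computations that run: v1, v4, v5, v6 — 4 in total.

First evaluation (everything demanded from the output):
  v1 = min2(-7, -1) = -7
  v4 = neg(-7) = 7
  v5 = mul(7, -1) = -7
  v6 = neg(-7) = 7

Propagation after the edit:
  v1: runs — in2 -7->4; result -1.
  v4: runs — v1 -7->-1; result 1.
  v5: runs — v4 7->1; result -1.
  v6: runs — v5 -7->-1; result 1.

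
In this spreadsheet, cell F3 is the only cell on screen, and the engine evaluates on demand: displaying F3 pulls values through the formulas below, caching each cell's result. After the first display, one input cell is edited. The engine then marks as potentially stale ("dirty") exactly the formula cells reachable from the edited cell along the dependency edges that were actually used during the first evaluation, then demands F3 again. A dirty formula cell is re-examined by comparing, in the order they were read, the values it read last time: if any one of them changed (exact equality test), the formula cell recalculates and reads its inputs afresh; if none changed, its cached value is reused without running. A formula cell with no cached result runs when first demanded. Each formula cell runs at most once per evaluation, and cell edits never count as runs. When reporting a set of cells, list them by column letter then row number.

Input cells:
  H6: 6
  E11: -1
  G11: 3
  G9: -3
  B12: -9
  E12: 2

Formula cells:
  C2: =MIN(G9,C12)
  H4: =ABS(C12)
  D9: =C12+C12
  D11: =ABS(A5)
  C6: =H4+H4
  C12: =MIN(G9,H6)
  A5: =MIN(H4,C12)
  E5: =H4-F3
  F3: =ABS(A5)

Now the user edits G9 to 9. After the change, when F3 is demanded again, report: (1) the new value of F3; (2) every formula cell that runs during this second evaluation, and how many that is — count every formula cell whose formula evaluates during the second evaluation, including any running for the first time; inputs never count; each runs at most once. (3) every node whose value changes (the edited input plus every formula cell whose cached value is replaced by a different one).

Initial pass — values computed on the first demand:
  C12 = MIN(-3, 6) = -3
  H4 = ABS(-3) = 3
  A5 = MIN(3, -3) = -3
  F3 = ABS(-3) = 3

Second demand — change propagation:
  C12: re-runs because G9 -3->9; new result 6.
  H4: re-runs because C12 -3->6; new result 6.
  A5: re-runs because H4 3->6; C12 -3->6; new result 6.
  F3: re-runs because A5 -3->6; new result 6.

F3 now evaluates to 6.
Run set: A5, C12, F3, H4 (4 run).
Changed values: A5, C12, F3, G9, H4.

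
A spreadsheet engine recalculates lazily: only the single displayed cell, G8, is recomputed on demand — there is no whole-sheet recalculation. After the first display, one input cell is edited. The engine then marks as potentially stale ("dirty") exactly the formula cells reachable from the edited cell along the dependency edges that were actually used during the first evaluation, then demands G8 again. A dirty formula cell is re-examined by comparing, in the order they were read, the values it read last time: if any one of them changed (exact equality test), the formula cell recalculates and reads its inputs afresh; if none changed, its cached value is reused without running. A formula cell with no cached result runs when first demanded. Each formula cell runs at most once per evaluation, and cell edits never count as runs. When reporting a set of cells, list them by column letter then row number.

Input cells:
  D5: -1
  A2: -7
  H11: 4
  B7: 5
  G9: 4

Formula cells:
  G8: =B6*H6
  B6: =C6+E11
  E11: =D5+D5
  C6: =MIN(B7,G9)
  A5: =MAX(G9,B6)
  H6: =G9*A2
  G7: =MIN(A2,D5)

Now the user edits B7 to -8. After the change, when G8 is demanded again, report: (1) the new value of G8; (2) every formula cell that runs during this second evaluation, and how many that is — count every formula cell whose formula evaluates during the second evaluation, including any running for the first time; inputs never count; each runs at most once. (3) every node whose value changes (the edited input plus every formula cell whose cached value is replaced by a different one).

New value of G8: 280.
Formula cells that run: B6, C6, G8 — 3 in total.
Values that change: B6, B7, C6, G8.

First evaluation (everything demanded from the output):
  C6 = MIN(5, 4) = 4
  E11 = -1 + -1 = -2
  B6 = 4 + -2 = 2
  H6 = 4 * -7 = -28
  G8 = 2 * -28 = -56

Propagation after the edit:
  C6: runs — B7 5->-8; result -8.
  B6: runs — C6 4->-8; result -10.
  G8: runs — B6 2->-10; result 280.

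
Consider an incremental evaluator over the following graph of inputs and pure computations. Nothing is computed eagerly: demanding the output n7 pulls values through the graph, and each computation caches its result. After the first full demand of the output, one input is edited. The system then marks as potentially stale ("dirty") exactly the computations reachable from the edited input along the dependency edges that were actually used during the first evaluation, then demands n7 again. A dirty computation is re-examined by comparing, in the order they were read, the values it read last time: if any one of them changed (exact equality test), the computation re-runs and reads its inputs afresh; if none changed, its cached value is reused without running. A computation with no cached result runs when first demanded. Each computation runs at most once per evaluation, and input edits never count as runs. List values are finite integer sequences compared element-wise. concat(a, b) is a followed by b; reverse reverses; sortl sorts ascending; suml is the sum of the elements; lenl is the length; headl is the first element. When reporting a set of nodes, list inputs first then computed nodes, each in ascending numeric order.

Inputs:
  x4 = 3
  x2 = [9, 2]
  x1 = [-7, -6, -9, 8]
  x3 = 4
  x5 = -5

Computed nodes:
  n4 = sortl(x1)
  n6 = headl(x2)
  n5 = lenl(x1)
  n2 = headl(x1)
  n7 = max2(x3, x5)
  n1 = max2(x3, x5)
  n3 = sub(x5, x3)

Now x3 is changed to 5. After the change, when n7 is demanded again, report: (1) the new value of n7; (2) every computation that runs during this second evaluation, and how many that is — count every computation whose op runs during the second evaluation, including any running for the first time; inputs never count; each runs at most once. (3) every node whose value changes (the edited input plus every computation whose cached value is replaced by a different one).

Initial pass — values computed on the first demand:
  n7 = max2(4, -5) = 4

Second demand — change propagation:
  n7: re-runs because x3 4->5; new result 5.

n7 now evaluates to 5.
Run set: n7 (1 run).
Changed values: x3, n7.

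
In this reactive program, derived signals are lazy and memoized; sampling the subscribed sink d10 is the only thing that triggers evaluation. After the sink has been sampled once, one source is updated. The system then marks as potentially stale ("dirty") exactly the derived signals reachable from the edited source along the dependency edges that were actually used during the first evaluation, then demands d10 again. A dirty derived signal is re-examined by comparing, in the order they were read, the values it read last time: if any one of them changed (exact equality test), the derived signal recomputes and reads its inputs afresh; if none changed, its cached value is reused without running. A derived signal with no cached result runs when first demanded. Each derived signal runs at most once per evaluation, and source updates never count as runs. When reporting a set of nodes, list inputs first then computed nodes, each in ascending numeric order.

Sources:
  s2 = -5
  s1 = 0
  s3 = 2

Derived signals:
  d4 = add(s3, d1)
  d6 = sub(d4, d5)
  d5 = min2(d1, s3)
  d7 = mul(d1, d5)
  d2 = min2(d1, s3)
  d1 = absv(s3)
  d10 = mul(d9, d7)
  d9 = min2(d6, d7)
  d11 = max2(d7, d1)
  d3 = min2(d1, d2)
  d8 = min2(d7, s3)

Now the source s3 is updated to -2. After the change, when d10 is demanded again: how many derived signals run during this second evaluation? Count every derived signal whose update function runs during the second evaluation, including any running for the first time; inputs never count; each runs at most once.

First demand of the output computes:
  d1 = absv(2) = 2
  d4 = add(2, 2) = 4
  d5 = min2(2, 2) = 2
  d6 = sub(4, 2) = 2
  d7 = mul(2, 2) = 4
  d9 = min2(2, 4) = 2
  d10 = mul(2, 4) = 8

After the edit, cleaning proceeds:
  d1: a read changed (s3 2->-2) — executes, giving 2 — identical to its old value.
  d4: a read changed (s3 2->-2) — executes, giving 0.
  d5: a read changed (s3 2->-2) — executes, giving -2.
  d6: a read changed (d4 4->0; d5 2->-2) — executes, giving 2 — identical to its old value.
  d7: a read changed (d5 2->-2) — executes, giving -4.
  d9: a read changed (d7 4->-4) — executes, giving -4.
  d10: a read changed (d9 2->-4; d7 4->-4) — executes, giving 16.

7 derived signals run: d1, d4, d5, d6, d7, d9, d10.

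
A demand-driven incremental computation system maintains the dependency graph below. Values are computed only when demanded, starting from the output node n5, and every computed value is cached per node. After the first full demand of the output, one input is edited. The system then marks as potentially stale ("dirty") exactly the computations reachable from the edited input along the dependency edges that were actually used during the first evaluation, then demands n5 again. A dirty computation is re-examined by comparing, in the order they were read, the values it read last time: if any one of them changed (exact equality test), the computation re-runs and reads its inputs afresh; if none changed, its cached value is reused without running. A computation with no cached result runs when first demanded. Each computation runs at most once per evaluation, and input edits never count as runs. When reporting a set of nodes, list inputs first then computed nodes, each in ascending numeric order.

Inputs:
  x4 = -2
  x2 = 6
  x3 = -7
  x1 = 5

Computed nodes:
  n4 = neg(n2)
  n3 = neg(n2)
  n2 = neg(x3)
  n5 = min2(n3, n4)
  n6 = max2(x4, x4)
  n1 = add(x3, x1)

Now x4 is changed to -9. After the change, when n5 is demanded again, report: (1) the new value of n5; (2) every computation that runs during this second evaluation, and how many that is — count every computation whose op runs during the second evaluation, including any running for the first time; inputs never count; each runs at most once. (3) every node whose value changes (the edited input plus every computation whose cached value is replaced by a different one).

First evaluation (everything demanded from the output):
  n2 = neg(-7) = 7
  n3 = neg(7) = -7
  n4 = neg(7) = -7
  n5 = min2(-7, -7) = -7

Propagation after the edit:
  x4 feeds no computation that the output demands — nothing is marked dirty and nothing runs.

Key observation: x4 is never demanded by the output, so the edit triggers no recomputation at all.

New value of n5: -7.
Computations that run: none — 0 in total.
Values that change: x4.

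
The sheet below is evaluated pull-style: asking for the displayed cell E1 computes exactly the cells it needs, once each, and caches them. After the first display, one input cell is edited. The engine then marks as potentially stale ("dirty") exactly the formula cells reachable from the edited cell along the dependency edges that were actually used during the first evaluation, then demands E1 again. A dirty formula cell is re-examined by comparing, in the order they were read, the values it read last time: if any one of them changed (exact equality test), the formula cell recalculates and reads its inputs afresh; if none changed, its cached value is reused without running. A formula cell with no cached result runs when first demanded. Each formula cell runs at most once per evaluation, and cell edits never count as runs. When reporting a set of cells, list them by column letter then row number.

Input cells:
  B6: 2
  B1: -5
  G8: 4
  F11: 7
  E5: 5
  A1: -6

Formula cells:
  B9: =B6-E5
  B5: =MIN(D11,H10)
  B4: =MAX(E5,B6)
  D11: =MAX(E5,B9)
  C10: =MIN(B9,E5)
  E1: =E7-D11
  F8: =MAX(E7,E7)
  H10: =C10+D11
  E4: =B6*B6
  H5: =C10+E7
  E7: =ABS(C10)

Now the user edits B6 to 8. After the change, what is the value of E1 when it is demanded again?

First demand of the output computes:
  B9 = 2 - 5 = -3
  C10 = MIN(-3, 5) = -3
  D11 = MAX(5, -3) = 5
  E7 = ABS(-3) = 3
  E1 = 3 - 5 = -2

After the edit, cleaning proceeds:
  B9: a read changed (B6 2->8) — executes, giving 3.
  C10: a read changed (B9 -3->3) — executes, giving 3.
  D11: a read changed (B9 -3->3) — executes, giving 5 — identical to its old value.
  E7: a read changed (C10 -3->3) — executes, giving 3 — identical to its old value.
  E1: dirty, but its reads are unchanged (E7 unchanged, D11 unchanged); cached -2 stands.

Note where the cutoff bites: E1 is checked, finds nothing changed, and keeps its cache.

Demanding E1 again yields -2.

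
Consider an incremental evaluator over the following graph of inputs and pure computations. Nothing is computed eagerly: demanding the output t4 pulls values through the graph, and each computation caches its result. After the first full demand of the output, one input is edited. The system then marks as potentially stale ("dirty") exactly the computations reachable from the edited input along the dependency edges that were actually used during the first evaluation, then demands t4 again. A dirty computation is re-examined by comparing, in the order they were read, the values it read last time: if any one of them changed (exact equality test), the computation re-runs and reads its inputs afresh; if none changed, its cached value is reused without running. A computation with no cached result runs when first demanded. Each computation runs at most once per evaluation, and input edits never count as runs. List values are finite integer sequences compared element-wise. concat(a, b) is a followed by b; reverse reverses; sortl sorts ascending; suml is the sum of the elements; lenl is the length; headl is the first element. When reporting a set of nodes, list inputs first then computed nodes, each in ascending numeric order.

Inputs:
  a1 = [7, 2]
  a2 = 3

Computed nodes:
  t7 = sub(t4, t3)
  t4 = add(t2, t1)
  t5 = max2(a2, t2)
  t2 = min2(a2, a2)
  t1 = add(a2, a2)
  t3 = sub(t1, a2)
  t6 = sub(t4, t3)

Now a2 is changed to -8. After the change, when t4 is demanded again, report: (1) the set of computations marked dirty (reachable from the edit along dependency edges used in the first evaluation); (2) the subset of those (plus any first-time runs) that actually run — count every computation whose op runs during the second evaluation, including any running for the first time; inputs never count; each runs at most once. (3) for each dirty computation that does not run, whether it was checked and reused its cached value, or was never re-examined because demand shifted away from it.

Initial pass — values computed on the first demand:
  t1 = add(3, 3) = 6
  t2 = min2(3, 3) = 3
  t4 = add(3, 6) = 9

Second demand — change propagation:
  t1: re-runs because a2 3->-8; a2 3->-8; new result -16.
  t2: re-runs because a2 3->-8; a2 3->-8; new result -8.
  t4: re-runs because t2 3->-8; t1 6->-16; new result -24.

Dirty set: t1, t2, t4.
Run set: t1, t2, t4 (3 run).
All dirty computations ended up running.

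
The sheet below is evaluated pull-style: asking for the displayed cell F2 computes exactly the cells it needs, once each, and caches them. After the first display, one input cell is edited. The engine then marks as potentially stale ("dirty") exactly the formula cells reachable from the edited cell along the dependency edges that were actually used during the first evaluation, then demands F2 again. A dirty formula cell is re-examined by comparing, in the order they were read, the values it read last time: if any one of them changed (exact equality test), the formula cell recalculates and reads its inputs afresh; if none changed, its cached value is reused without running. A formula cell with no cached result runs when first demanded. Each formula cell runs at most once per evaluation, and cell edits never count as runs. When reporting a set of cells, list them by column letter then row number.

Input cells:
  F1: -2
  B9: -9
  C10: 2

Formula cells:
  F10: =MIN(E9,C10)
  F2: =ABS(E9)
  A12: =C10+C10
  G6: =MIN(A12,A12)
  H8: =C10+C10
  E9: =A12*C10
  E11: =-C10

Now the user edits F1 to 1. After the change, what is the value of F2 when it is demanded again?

First demand of the output computes:
  A12 = 2 + 2 = 4
  E9 = 4 * 2 = 8
  F2 = ABS(8) = 8

After the edit, cleaning proceeds:
  no node depends on F1 at all; the second demand re-runs nothing.

Note the shortcut — nothing in the graph depends on F1 at all, so no recomputation happens.

Demanding F2 again yields 8.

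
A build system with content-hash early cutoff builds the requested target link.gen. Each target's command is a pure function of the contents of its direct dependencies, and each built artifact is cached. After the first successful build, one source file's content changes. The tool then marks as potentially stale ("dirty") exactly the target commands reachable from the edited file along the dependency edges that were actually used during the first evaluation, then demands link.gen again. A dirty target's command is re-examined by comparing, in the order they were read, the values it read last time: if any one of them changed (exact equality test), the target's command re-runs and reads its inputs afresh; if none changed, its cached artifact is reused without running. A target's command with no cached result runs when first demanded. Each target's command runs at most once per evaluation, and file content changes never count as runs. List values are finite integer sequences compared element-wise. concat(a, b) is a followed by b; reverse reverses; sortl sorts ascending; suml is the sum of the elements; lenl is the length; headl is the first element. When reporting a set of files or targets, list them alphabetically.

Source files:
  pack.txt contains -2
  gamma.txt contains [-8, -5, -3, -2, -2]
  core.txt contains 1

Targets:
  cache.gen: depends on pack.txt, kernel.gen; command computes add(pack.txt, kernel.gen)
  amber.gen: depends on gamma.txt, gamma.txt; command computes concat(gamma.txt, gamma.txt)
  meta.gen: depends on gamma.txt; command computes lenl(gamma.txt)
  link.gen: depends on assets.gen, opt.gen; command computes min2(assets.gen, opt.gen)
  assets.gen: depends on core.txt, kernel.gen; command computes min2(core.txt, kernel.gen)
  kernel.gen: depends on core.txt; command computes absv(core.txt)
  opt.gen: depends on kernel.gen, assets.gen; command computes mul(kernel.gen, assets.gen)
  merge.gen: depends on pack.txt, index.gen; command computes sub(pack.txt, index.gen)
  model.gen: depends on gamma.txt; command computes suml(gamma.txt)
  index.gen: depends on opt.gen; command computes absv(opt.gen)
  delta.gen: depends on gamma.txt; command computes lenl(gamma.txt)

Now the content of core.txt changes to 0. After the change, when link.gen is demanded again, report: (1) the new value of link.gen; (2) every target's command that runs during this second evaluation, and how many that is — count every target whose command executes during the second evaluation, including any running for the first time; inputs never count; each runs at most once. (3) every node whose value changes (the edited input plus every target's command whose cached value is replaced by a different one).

First evaluation (everything demanded from the output):
  kernel.gen = absv(1) = 1
  assets.gen = min2(1, 1) = 1
  opt.gen = mul(1, 1) = 1
  link.gen = min2(1, 1) = 1

Propagation after the edit:
  kernel.gen: runs — core.txt 1->0; result 0.
  assets.gen: runs — core.txt 1->0; kernel.gen 1->0; result 0.
  opt.gen: runs — kernel.gen 1->0; assets.gen 1->0; result 0.
  link.gen: runs — assets.gen 1->0; opt.gen 1->0; result 0.

New value of link.gen: 0.
Target commands that run: assets.gen, kernel.gen, link.gen, opt.gen — 4 in total.
Values that change: assets.gen, core.txt, kernel.gen, link.gen, opt.gen.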